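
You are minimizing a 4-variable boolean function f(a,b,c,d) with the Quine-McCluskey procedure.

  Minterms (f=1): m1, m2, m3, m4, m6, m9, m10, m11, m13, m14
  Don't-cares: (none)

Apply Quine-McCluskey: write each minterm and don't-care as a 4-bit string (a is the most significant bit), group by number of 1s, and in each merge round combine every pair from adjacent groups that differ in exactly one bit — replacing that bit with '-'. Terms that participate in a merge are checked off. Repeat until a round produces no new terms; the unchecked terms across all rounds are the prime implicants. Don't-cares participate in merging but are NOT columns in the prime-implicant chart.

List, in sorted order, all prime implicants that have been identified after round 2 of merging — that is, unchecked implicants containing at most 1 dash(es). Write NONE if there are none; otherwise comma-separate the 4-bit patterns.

01-0, 1-01

size-2^0 implicants → 0001(✓)  0010(✓)  0011(✓)  0100(✓)  0110(✓)  1001(✓)  1010(✓)  1011(✓)  1101(✓)  1110(✓)
size-2^1 implicants → -001(✓)  -010(✓)  -011(✓)  -110(✓)  0-10(✓)  00-1(✓)  001-(✓)  01-0  1-01  1-10(✓)  10-1(✓)  101-(✓)
size-2^2 implicants → --10  -0-1  -01-
Unchecked terms (primes): --10, -0-1, -01-, 01-0, 1-01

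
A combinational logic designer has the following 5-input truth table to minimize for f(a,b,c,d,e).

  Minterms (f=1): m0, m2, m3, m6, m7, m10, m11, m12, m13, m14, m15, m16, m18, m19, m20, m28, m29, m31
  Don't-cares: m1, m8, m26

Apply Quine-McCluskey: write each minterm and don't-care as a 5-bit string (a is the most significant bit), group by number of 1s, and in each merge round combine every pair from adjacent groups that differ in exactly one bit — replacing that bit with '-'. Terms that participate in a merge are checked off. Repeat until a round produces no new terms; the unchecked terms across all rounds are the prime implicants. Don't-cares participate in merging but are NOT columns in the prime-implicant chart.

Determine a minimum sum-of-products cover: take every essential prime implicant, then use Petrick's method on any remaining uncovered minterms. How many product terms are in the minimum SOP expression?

6

[col 0] 00000*, 00001*, 00010*, 00011*, 00110*, 00111*, 01000*, 01010*, 01011*, 01100*, 01101*, 01110*, 01111*, 10000*, 10010*, 10011*, 10100*, 11010*, 11100*, 11101*, 11111*
[col 1] -0000*, -0010*, -0011*, -1010*, -1100*, -1101*, -1111*, 0-000*, 0-010*, 0-011*, 0-110*, 0-111*, 00-10*, 00-11*, 000-0*, 000-1*, 0000-*, 0001-*, 0011-*, 01-00*, 01-10*, 01-11*, 010-0*, 0101-*, 011-0*, 011-1*, 0110-*, 0111-*, 1-010*, 1-100, 10-00, 100-0*, 1001-*, 111-1*, 1110-*
[col 2] --010, -00-0, -001-, -11-1, -110-, 0--10*, 0--11*, 0-0-0, 0-01-*, 0-11-*, 00-1-*, 000--, 01--0, 01-1-*, 011--
[col 3] 0--1-
Prime implicants: --010, -00-0, -001-, -11-1, -110-, 0--1-, 0-0-0, 000--, 01--0, 011--, 1-100, 10-00
PI chart (minterm → PIs covering it):
  0 | -00-0,0-0-0,000--
  2 | --010,-00-0,-001-,0--1-,0-0-0,000--
  3 | -001-,0--1-,000--
  6 | 0--1-  (sole → essential)
  7 | 0--1-  (sole → essential)
  10 | --010,0--1-,0-0-0,01--0
  11 | 0--1-  (sole → essential)
  12 | -110-,01--0,011--
  13 | -11-1,-110-,011--
  14 | 0--1-,01--0,011--
  15 | -11-1,0--1-,011--
  16 | -00-0,10-00
  18 | --010,-00-0,-001-
  19 | -001-  (sole → essential)
  20 | 1-100,10-00
  28 | -110-,1-100
  29 | -11-1,-110-
  31 | -11-1  (sole → essential)
Essential prime implicants: -001-, -11-1, 0--1-
Petrick residual → -00-0, -110-, 1-100
Minimum SOP uses 6 PIs: b'c'e' + b'c'd + bce + bcd' + a'd + acd'e'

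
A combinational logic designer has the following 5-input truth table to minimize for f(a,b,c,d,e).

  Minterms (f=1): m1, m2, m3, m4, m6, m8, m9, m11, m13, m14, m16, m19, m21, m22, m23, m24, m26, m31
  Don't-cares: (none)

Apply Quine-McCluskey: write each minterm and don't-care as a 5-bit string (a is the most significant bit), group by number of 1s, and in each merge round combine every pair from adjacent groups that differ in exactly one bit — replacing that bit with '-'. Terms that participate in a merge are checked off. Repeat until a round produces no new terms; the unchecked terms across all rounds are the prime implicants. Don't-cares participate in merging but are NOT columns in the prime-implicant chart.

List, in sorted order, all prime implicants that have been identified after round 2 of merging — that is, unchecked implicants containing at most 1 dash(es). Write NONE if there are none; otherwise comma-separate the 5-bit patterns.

-0011, -0110, -1000, 0-110, 00-10, 0001-, 001-0, 01-01, 0100-, 1-000, 1-111, 10-11, 101-1, 1011-, 110-0

[col 0] 00001*, 00010*, 00011*, 00100*, 00110*, 01000*, 01001*, 01011*, 01101*, 01110*, 10000*, 10011*, 10101*, 10110*, 10111*, 11000*, 11010*, 11111*
[col 1] -0011, -0110, -1000, 0-001*, 0-011*, 0-110, 00-10, 000-1*, 0001-, 001-0, 01-01, 010-1*, 0100-, 1-000, 1-111, 10-11, 101-1, 1011-, 110-0
[col 2] 0-0-1
Prime implicants: -0011, -0110, -1000, 0-0-1, 0-110, 00-10, 0001-, 001-0, 01-01, 0100-, 1-000, 1-111, 10-11, 101-1, 1011-, 110-0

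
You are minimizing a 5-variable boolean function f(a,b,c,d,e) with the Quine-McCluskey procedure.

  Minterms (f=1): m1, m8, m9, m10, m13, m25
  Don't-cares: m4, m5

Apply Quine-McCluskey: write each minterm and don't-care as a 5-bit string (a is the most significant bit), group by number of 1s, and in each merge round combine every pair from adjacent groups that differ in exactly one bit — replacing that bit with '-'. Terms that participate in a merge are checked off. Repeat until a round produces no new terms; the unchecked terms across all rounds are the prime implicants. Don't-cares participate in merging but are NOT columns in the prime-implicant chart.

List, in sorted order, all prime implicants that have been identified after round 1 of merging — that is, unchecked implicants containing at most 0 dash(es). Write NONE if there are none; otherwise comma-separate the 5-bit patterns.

NONE

size-2^0 implicants → 00001(✓)  00100(✓)  00101(✓)  01000(✓)  01001(✓)  01010(✓)  01101(✓)  11001(✓)
size-2^1 implicants → -1001  0-001(✓)  0-101(✓)  00-01(✓)  0010-  01-01(✓)  010-0  0100-
size-2^2 implicants → 0--01
Unchecked terms (primes): -1001, 0--01, 0010-, 010-0, 0100-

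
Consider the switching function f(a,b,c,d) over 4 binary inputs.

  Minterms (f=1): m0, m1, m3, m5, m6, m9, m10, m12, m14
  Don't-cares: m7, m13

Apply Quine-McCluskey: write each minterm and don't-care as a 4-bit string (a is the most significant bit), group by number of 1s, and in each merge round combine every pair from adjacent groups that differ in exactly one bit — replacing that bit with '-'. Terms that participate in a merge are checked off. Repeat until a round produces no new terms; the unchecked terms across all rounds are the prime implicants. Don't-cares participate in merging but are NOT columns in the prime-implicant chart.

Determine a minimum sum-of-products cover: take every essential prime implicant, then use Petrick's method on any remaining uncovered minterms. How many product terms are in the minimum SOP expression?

6

Round 0: 0000✓ 0001✓ 0011✓ 0101✓ 0110✓ 0111✓ 1001✓ 1010✓ 1100✓ 1101✓ 1110✓
Round 1: -001✓ -101✓ -110 0-01✓ 0-11✓ 00-1✓ 000- 01-1✓ 011- 1-01✓ 1-10 11-0 110-
Round 2: --01 0--1
PIs = {--01, -110, 0--1, 000-, 011-, 1-10, 11-0, 110-}
Coverage chart:
  m0: 000- ←essential
  m1: --01,0--1,000-
  m3: 0--1 ←essential
  m5: --01,0--1
  m6: -110,011-
  m9: --01 ←essential
  m10: 1-10 ←essential
  m12: 11-0,110-
  m14: -110,1-10,11-0
Essential: --01, 0--1, 000-, 1-10
Petrick residual → -110, 11-0
Min cover (6 terms): c'd + bcd' + a'd + a'b'c' + acd' + abd'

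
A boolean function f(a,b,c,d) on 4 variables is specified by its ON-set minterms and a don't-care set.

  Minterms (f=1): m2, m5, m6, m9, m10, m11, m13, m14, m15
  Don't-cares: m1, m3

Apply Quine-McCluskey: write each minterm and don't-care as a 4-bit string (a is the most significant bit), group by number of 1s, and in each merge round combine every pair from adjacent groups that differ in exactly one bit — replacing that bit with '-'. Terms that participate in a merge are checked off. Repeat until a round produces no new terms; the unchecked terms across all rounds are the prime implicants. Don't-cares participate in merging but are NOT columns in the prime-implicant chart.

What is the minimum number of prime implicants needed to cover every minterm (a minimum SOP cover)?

[col 0] 0001*, 0010*, 0011*, 0101*, 0110*, 1001*, 1010*, 1011*, 1101*, 1110*, 1111*
[col 1] -001*, -010*, -011*, -101*, -110*, 0-01*, 0-10*, 00-1*, 001-*, 1-01*, 1-10*, 1-11*, 10-1*, 101-*, 11-1*, 111-*
[col 2] --01, --10, -0-1, -01-, 1--1, 1-1-
Prime implicants: --01, --10, -0-1, -01-, 1--1, 1-1-
PI chart (minterm → PIs covering it):
  2 | --10,-01-
  5 | --01  (sole → essential)
  6 | --10  (sole → essential)
  9 | --01,-0-1,1--1
  10 | --10,-01-,1-1-
  11 | -0-1,-01-,1--1,1-1-
  13 | --01,1--1
  14 | --10,1-1-
  15 | 1--1,1-1-
Essential prime implicants: --01, --10
Petrick residual → 1--1
Minimum SOP uses 3 PIs: c'd + cd' + ad

3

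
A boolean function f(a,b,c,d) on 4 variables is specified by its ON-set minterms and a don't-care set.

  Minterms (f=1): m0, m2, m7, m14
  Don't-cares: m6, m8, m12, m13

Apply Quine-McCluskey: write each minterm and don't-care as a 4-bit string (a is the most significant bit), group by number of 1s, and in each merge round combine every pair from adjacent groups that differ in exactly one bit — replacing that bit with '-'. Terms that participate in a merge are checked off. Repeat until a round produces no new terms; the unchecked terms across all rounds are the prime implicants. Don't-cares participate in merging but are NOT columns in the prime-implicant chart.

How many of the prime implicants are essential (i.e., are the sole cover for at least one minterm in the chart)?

1

size-2^0 implicants → 0000(✓)  0010(✓)  0110(✓)  0111(✓)  1000(✓)  1100(✓)  1101(✓)  1110(✓)
size-2^1 implicants → -000  -110  0-10  00-0  011-  1-00  11-0  110-
Unchecked terms (primes): -000, -110, 0-10, 00-0, 011-, 1-00, 11-0, 110-
Minterm coverage:
  m0 ⊆ -000,00-0
  m2 ⊆ 0-10,00-0
  m7 ⊆ 011- [E]
  m14 ⊆ -110,11-0
E = {011-}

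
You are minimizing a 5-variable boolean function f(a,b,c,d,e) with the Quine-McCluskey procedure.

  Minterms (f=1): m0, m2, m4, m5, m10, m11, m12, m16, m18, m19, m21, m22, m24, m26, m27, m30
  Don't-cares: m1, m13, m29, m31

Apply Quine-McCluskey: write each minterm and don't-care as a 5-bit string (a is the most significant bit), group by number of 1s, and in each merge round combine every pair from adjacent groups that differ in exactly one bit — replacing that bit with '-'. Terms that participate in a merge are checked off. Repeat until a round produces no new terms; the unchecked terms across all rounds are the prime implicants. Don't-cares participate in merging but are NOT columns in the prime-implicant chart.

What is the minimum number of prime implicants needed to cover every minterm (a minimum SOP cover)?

7

[col 0] 00000*, 00001*, 00010*, 00100*, 00101*, 01010*, 01011*, 01100*, 01101*, 10000*, 10010*, 10011*, 10101*, 10110*, 11000*, 11010*, 11011*, 11101*, 11110*, 11111*
[col 1] -0000*, -0010*, -0101*, -1010*, -1011*, -1101*, 0-010*, 0-100*, 0-101*, 00-00*, 00-01*, 000-0*, 0000-*, 0010-*, 0101-*, 0110-*, 1-000*, 1-010*, 1-011*, 1-101*, 1-110*, 10-10*, 100-0*, 1001-*, 11-10*, 11-11*, 110-0*, 1101-*, 111-1, 1111-*
[col 2] --010, --101, -00-0, -101-, 0-10-, 00-0-, 1--10, 1-0-0, 1-01-, 11-1-
Prime implicants: --010, --101, -00-0, -101-, 0-10-, 00-0-, 1--10, 1-0-0, 1-01-, 11-1-, 111-1
PI chart (minterm → PIs covering it):
  0 | -00-0,00-0-
  2 | --010,-00-0
  4 | 0-10-,00-0-
  5 | --101,0-10-,00-0-
  10 | --010,-101-
  11 | -101-  (sole → essential)
  12 | 0-10-  (sole → essential)
  16 | -00-0,1-0-0
  18 | --010,-00-0,1--10,1-0-0,1-01-
  19 | 1-01-  (sole → essential)
  21 | --101  (sole → essential)
  22 | 1--10  (sole → essential)
  24 | 1-0-0  (sole → essential)
  26 | --010,-101-,1--10,1-0-0,1-01-,11-1-
  27 | -101-,1-01-,11-1-
  30 | 1--10,11-1-
Essential prime implicants: --101, -101-, 0-10-, 1--10, 1-0-0, 1-01-
Petrick residual → -00-0
Minimum SOP uses 7 PIs: cd'e + b'c'e' + bc'd + a'cd' + ade' + ac'e' + ac'd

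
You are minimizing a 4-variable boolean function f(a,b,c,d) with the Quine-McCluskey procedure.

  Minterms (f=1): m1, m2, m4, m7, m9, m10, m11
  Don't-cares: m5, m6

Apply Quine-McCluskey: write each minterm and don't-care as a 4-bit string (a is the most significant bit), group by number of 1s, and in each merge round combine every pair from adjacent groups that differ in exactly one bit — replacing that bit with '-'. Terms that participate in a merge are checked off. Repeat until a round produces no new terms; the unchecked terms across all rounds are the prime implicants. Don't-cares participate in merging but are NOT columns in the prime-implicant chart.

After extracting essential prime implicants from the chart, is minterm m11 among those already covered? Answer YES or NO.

NO

Round 0: 0001✓ 0010✓ 0100✓ 0101✓ 0110✓ 0111✓ 1001✓ 1010✓ 1011✓
Round 1: -001 -010 0-01 0-10 01-0✓ 01-1✓ 010-✓ 011-✓ 10-1 101-
Round 2: 01--
PIs = {-001, -010, 0-01, 0-10, 01--, 10-1, 101-}
Coverage chart:
  m1: -001,0-01
  m2: -010,0-10
  m4: 01-- ←essential
  m7: 01-- ←essential
  m9: -001,10-1
  m10: -010,101-
  m11: 10-1,101-
Essential: 01--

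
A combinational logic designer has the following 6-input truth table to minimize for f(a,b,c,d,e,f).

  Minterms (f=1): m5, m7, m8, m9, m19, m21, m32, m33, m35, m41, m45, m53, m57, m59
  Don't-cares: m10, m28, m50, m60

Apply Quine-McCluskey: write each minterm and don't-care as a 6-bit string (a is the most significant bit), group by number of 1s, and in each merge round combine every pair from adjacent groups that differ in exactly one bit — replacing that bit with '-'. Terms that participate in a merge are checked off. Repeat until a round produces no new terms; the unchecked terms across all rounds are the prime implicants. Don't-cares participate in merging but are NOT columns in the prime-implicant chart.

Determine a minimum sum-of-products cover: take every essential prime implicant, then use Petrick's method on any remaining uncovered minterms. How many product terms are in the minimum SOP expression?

Round 0: 000101✓ 000111✓ 001000✓ 001001✓ 001010✓ 010011 010101✓ 011100✓ 100000✓ 100001✓ 100011✓ 101001✓ 101101✓ 110010 110101✓ 111001✓ 111011✓ 111100✓
Round 1: -01001 -10101 -11100 0-0101 0001-1 0010-0 00100- 1-1001 10-001 1000-1 10000- 101-01 1110-1
PIs = {-01001, -10101, -11100, 0-0101, 0001-1, 0010-0, 00100-, 010011, 1-1001, 10-001, 1000-1, 10000-, 101-01, 110010, 1110-1}
Coverage chart:
  m5: 0-0101,0001-1
  m7: 0001-1 ←essential
  m8: 0010-0,00100-
  m9: -01001,00100-
  m19: 010011 ←essential
  m21: -10101,0-0101
  m32: 10000- ←essential
  m33: 10-001,1000-1,10000-
  m35: 1000-1 ←essential
  m41: -01001,1-1001,10-001,101-01
  m45: 101-01 ←essential
  m53: -10101 ←essential
  m57: 1-1001,1110-1
  m59: 1110-1 ←essential
Essential: -10101, 0001-1, 010011, 1000-1, 10000-, 101-01, 1110-1
Petrick residual → 00100-
Min cover (8 terms): bc'de'f + a'b'c'df + a'b'cd'e' + a'bc'd'ef + ab'c'd'f + ab'c'd'e' + ab'ce'f + abcd'f

8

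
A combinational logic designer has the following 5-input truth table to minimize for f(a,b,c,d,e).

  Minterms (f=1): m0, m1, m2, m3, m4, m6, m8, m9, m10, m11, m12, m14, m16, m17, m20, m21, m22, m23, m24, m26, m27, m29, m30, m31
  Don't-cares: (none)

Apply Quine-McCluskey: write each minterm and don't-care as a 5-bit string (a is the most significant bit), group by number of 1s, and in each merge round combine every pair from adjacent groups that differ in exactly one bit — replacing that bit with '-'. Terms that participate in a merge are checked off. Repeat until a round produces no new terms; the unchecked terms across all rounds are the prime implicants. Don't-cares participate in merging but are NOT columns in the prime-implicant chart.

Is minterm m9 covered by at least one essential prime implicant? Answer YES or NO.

size-2^0 implicants → 00000(✓)  00001(✓)  00010(✓)  00011(✓)  00100(✓)  00110(✓)  01000(✓)  01001(✓)  01010(✓)  01011(✓)  01100(✓)  01110(✓)  10000(✓)  10001(✓)  10100(✓)  10101(✓)  10110(✓)  10111(✓)  11000(✓)  11010(✓)  11011(✓)  11101(✓)  11110(✓)  11111(✓)
size-2^1 implicants → -0000(✓)  -0001(✓)  -0100(✓)  -0110(✓)  -1000(✓)  -1010(✓)  -1011(✓)  -1110(✓)  0-000(✓)  0-001(✓)  0-010(✓)  0-011(✓)  0-100(✓)  0-110(✓)  00-00(✓)  00-10(✓)  000-0(✓)  000-1(✓)  0000-(✓)  0001-(✓)  001-0(✓)  01-00(✓)  01-10(✓)  010-0(✓)  010-1(✓)  0100-(✓)  0101-(✓)  011-0(✓)  1-000(✓)  1-101(✓)  1-110(✓)  1-111(✓)  10-00(✓)  10-01(✓)  1000-(✓)  101-0(✓)  101-1(✓)  1010-(✓)  1011-(✓)  11-10(✓)  11-11(✓)  110-0(✓)  1101-(✓)  111-1(✓)  1111-(✓)
size-2^2 implicants → --000  --110  -0-00  -000-  -01-0  -1-10  -10-0  -101-  0--00(✓)  0--10(✓)  0-0-0(✓)  0-0-1(✓)  0-00-(✓)  0-01-(✓)  0-1-0(✓)  00--0(✓)  000--(✓)  01--0(✓)  010--(✓)  1-1-1  1-11-  10-0-  101--  11-1-
size-2^3 implicants → 0---0  0-0--
Unchecked terms (primes): --000, --110, -0-00, -000-, -01-0, -1-10, -10-0, -101-, 0---0, 0-0--, 1-1-1, 1-11-, 10-0-, 101--, 11-1-
Minterm coverage:
  m0 ⊆ --000,-0-00,-000-,0---0,0-0--
  m1 ⊆ -000-,0-0--
  m2 ⊆ 0---0,0-0--
  m3 ⊆ 0-0-- [E]
  m4 ⊆ -0-00,-01-0,0---0
  m6 ⊆ --110,-01-0,0---0
  m8 ⊆ --000,-10-0,0---0,0-0--
  m9 ⊆ 0-0-- [E]
  m10 ⊆ -1-10,-10-0,-101-,0---0,0-0--
  m11 ⊆ -101-,0-0--
  m12 ⊆ 0---0 [E]
  m14 ⊆ --110,-1-10,0---0
  m16 ⊆ --000,-0-00,-000-,10-0-
  m17 ⊆ -000-,10-0-
  m20 ⊆ -0-00,-01-0,10-0-,101--
  m21 ⊆ 1-1-1,10-0-,101--
  m22 ⊆ --110,-01-0,1-11-,101--
  m23 ⊆ 1-1-1,1-11-,101--
  m24 ⊆ --000,-10-0
  m26 ⊆ -1-10,-10-0,-101-,11-1-
  m27 ⊆ -101-,11-1-
  m29 ⊆ 1-1-1 [E]
  m30 ⊆ --110,-1-10,1-11-,11-1-
  m31 ⊆ 1-1-1,1-11-,11-1-
E = {0---0, 0-0--, 1-1-1}

YES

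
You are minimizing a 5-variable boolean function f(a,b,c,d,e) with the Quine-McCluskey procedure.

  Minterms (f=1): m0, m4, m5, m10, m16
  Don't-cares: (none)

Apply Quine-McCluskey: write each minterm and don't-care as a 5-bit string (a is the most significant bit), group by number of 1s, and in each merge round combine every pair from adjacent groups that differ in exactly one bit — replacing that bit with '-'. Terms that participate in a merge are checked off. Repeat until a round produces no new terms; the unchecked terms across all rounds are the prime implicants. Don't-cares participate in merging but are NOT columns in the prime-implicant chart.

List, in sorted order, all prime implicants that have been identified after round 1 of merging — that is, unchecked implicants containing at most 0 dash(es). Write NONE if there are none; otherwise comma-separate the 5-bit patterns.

01010

Round 0: 00000✓ 00100✓ 00101✓ 01010 10000✓
Round 1: -0000 00-00 0010-
PIs = {-0000, 00-00, 0010-, 01010}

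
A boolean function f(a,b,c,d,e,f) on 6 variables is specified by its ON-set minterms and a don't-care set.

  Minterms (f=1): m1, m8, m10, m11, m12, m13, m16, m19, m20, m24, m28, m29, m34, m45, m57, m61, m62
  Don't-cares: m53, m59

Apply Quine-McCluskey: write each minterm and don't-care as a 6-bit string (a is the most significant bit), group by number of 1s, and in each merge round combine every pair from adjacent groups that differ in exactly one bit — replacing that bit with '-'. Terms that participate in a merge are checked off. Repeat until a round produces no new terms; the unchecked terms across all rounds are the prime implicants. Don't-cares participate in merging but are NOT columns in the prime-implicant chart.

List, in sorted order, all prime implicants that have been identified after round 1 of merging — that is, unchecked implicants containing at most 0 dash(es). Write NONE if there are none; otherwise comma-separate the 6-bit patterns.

Round 0: 000001 001000✓ 001010✓ 001011✓ 001100✓ 001101✓ 010000✓ 010011 010100✓ 011000✓ 011100✓ 011101✓ 100010 101101✓ 110101✓ 111001✓ 111011✓ 111101✓ 111110
Round 1: -01101✓ -11101✓ 0-1000✓ 0-1100✓ 0-1101✓ 001-00✓ 0010-0 00101- 00110-✓ 01-000✓ 01-100✓ 010-00✓ 011-00✓ 01110-✓ 1-1101✓ 11-101 111-01 1110-1
Round 2: --1101 0-1-00 0-110- 01--00
PIs = {--1101, 0-1-00, 0-110-, 000001, 0010-0, 00101-, 01--00, 010011, 100010, 11-101, 111-01, 1110-1, 111110}

000001, 010011, 100010, 111110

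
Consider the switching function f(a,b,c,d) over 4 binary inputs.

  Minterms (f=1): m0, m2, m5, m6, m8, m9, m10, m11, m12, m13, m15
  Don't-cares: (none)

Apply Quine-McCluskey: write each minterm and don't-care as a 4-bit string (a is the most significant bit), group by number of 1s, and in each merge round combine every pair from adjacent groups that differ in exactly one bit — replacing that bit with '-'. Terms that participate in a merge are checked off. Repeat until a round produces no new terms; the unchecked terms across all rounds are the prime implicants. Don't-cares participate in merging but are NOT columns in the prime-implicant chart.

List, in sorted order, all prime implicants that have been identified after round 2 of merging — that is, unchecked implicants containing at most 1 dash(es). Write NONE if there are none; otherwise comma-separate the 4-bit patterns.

size-2^0 implicants → 0000(✓)  0010(✓)  0101(✓)  0110(✓)  1000(✓)  1001(✓)  1010(✓)  1011(✓)  1100(✓)  1101(✓)  1111(✓)
size-2^1 implicants → -000(✓)  -010(✓)  -101  0-10  00-0(✓)  1-00(✓)  1-01(✓)  1-11(✓)  10-0(✓)  10-1(✓)  100-(✓)  101-(✓)  11-1(✓)  110-(✓)
size-2^2 implicants → -0-0  1--1  1-0-  10--
Unchecked terms (primes): -0-0, -101, 0-10, 1--1, 1-0-, 10--

-101, 0-10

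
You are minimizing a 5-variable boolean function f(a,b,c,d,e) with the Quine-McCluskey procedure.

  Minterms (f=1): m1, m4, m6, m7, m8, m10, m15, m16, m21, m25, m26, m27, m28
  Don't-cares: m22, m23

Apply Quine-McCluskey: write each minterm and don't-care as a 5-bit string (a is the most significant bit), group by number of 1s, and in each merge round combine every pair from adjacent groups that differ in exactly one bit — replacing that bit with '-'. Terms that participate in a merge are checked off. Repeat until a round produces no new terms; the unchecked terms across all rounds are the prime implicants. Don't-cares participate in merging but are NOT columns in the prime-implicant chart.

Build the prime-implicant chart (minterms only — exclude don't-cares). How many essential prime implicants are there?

Round 0: 00001 00100✓ 00110✓ 00111✓ 01000✓ 01010✓ 01111✓ 10000 10101✓ 10110✓ 10111✓ 11001✓ 11010✓ 11011✓ 11100
Round 1: -0110✓ -0111✓ -1010 0-111 001-0 0011-✓ 010-0 101-1 1011-✓ 110-1 1101-
Round 2: -011-
PIs = {-011-, -1010, 0-111, 00001, 001-0, 010-0, 10000, 101-1, 110-1, 1101-, 11100}
Coverage chart:
  m1: 00001 ←essential
  m4: 001-0 ←essential
  m6: -011-,001-0
  m7: -011-,0-111
  m8: 010-0 ←essential
  m10: -1010,010-0
  m15: 0-111 ←essential
  m16: 10000 ←essential
  m21: 101-1 ←essential
  m25: 110-1 ←essential
  m26: -1010,1101-
  m27: 110-1,1101-
  m28: 11100 ←essential
Essential: 0-111, 00001, 001-0, 010-0, 10000, 101-1, 110-1, 11100

8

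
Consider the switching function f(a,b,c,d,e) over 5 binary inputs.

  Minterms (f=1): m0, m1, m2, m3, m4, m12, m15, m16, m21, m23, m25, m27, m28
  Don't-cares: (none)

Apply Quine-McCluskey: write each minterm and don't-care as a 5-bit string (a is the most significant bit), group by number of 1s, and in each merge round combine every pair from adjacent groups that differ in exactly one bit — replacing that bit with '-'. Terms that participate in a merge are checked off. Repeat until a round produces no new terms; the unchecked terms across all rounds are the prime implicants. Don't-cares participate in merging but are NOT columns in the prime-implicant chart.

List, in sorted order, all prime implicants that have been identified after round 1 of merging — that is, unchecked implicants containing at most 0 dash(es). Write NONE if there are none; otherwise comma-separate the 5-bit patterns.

size-2^0 implicants → 00000(✓)  00001(✓)  00010(✓)  00011(✓)  00100(✓)  01100(✓)  01111  10000(✓)  10101(✓)  10111(✓)  11001(✓)  11011(✓)  11100(✓)
size-2^1 implicants → -0000  -1100  0-100  00-00  000-0(✓)  000-1(✓)  0000-(✓)  0001-(✓)  101-1  110-1
size-2^2 implicants → 000--
Unchecked terms (primes): -0000, -1100, 0-100, 00-00, 000--, 01111, 101-1, 110-1

01111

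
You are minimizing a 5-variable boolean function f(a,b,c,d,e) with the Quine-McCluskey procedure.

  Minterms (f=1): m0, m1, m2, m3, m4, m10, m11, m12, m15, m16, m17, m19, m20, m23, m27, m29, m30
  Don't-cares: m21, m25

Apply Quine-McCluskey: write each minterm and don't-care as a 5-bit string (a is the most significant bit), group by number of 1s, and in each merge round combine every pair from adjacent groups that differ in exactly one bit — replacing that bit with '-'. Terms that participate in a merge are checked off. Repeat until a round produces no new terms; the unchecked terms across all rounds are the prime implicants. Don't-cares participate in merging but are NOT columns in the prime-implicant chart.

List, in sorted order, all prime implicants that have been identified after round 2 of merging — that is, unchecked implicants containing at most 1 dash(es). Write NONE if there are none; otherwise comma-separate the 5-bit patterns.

Round 0: 00000✓ 00001✓ 00010✓ 00011✓ 00100✓ 01010✓ 01011✓ 01100✓ 01111✓ 10000✓ 10001✓ 10011✓ 10100✓ 10101✓ 10111✓ 11001✓ 11011✓ 11101✓ 11110
Round 1: -0000✓ -0001✓ -0011✓ -0100✓ -1011✓ 0-010✓ 0-011✓ 0-100 00-00✓ 000-0✓ 000-1✓ 0000-✓ 0001-✓ 01-11 0101-✓ 1-001✓ 1-011✓ 1-101✓ 10-00✓ 10-01✓ 10-11✓ 100-1✓ 1000-✓ 101-1✓ 1010-✓ 11-01✓ 110-1✓
Round 2: --011 -0-00 -00-1 -000- 0-01- 000-- 1--01 1-0-1 10--1 10-0-
PIs = {--011, -0-00, -00-1, -000-, 0-01-, 0-100, 000--, 01-11, 1--01, 1-0-1, 10--1, 10-0-, 11110}

0-100, 01-11, 11110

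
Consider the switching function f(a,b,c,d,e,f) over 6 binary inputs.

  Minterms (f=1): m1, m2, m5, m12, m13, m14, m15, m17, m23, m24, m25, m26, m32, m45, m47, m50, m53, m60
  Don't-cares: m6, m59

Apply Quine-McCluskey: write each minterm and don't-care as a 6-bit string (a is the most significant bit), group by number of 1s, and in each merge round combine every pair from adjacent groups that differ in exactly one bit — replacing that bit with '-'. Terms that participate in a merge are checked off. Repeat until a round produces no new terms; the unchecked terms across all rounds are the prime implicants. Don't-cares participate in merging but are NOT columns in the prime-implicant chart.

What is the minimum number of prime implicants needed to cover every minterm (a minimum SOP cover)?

size-2^0 implicants → 000001(✓)  000010(✓)  000101(✓)  000110(✓)  001100(✓)  001101(✓)  001110(✓)  001111(✓)  010001(✓)  010111  011000(✓)  011001(✓)  011010(✓)  100000  101101(✓)  101111(✓)  110010  110101  111011  111100
size-2^1 implicants → -01101(✓)  -01111(✓)  0-0001  00-101  00-110  000-01  000-10  0011-0(✓)  0011-1(✓)  00110-(✓)  00111-(✓)  01-001  0110-0  01100-  1011-1(✓)
size-2^2 implicants → -011-1  0011--
Unchecked terms (primes): -011-1, 0-0001, 00-101, 00-110, 000-01, 000-10, 0011--, 01-001, 010111, 0110-0, 01100-, 100000, 110010, 110101, 111011, 111100
Minterm coverage:
  m1 ⊆ 0-0001,000-01
  m2 ⊆ 000-10 [E]
  m5 ⊆ 00-101,000-01
  m12 ⊆ 0011-- [E]
  m13 ⊆ -011-1,00-101,0011--
  m14 ⊆ 00-110,0011--
  m15 ⊆ -011-1,0011--
  m17 ⊆ 0-0001,01-001
  m23 ⊆ 010111 [E]
  m24 ⊆ 0110-0,01100-
  m25 ⊆ 01-001,01100-
  m26 ⊆ 0110-0 [E]
  m32 ⊆ 100000 [E]
  m45 ⊆ -011-1 [E]
  m47 ⊆ -011-1 [E]
  m50 ⊆ 110010 [E]
  m53 ⊆ 110101 [E]
  m60 ⊆ 111100 [E]
E = {-011-1, 000-10, 0011--, 010111, 0110-0, 100000, 110010, 110101, 111100}
Petrick residual → 000-01, 01-001
Cover = b'cdf + a'b'c'e'f + a'b'c'ef' + a'b'cd + a'bd'e'f + a'bc'def + a'bcd'f' + ab'c'd'e'f' + abc'd'ef' + abc'de'f + abcde'f'  |cover|=11

11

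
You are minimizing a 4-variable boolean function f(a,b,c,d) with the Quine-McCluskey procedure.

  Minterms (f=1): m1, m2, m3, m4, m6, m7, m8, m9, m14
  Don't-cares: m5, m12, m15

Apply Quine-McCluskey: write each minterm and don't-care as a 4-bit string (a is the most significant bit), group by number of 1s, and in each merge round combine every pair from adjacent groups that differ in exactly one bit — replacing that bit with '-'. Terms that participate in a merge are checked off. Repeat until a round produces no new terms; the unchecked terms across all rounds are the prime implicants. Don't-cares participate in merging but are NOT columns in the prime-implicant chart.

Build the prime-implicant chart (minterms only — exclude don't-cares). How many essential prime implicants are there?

1

[col 0] 0001*, 0010*, 0011*, 0100*, 0101*, 0110*, 0111*, 1000*, 1001*, 1100*, 1110*, 1111*
[col 1] -001, -100*, -110*, -111*, 0-01*, 0-10*, 0-11*, 00-1*, 001-*, 01-0*, 01-1*, 010-*, 011-*, 1-00, 100-, 11-0*, 111-*
[col 2] -1-0, -11-, 0--1, 0-1-, 01--
Prime implicants: -001, -1-0, -11-, 0--1, 0-1-, 01--, 1-00, 100-
PI chart (minterm → PIs covering it):
  1 | -001,0--1
  2 | 0-1-  (sole → essential)
  3 | 0--1,0-1-
  4 | -1-0,01--
  6 | -1-0,-11-,0-1-,01--
  7 | -11-,0--1,0-1-,01--
  8 | 1-00,100-
  9 | -001,100-
  14 | -1-0,-11-
Essential prime implicants: 0-1-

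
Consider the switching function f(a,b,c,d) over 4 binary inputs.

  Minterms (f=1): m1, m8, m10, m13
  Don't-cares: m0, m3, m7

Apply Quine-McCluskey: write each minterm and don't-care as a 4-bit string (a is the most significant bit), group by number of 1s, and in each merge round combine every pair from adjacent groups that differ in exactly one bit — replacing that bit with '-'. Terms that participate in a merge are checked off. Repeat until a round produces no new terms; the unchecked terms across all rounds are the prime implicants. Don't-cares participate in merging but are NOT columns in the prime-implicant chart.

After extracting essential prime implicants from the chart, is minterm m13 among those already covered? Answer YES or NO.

[col 0] 0000*, 0001*, 0011*, 0111*, 1000*, 1010*, 1101
[col 1] -000, 0-11, 00-1, 000-, 10-0
Prime implicants: -000, 0-11, 00-1, 000-, 10-0, 1101
PI chart (minterm → PIs covering it):
  1 | 00-1,000-
  8 | -000,10-0
  10 | 10-0  (sole → essential)
  13 | 1101  (sole → essential)
Essential prime implicants: 10-0, 1101

YES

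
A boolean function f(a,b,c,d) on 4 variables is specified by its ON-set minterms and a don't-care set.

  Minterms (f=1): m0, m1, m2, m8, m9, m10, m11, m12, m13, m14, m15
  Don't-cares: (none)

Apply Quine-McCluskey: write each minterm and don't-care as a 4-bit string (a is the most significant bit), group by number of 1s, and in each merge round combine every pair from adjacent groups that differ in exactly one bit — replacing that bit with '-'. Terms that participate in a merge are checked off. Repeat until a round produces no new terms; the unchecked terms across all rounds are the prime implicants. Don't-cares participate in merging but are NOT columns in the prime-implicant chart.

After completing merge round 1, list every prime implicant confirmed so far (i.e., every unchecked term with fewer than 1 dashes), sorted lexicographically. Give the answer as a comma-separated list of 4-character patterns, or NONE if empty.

NONE

Round 0: 0000✓ 0001✓ 0010✓ 1000✓ 1001✓ 1010✓ 1011✓ 1100✓ 1101✓ 1110✓ 1111✓
Round 1: -000✓ -001✓ -010✓ 00-0✓ 000-✓ 1-00✓ 1-01✓ 1-10✓ 1-11✓ 10-0✓ 10-1✓ 100-✓ 101-✓ 11-0✓ 11-1✓ 110-✓ 111-✓
Round 2: -0-0 -00- 1--0✓ 1--1✓ 1-0-✓ 1-1-✓ 10--✓ 11--✓
Round 3: 1---
PIs = {-0-0, -00-, 1---}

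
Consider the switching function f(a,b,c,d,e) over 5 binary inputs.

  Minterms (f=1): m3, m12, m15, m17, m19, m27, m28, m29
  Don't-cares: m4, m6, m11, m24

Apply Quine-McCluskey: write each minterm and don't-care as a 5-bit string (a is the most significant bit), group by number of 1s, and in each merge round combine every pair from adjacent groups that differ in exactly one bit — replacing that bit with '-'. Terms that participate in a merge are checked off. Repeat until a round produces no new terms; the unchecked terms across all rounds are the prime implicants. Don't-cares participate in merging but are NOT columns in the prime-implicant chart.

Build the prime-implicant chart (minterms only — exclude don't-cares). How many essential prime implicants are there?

4

Round 0: 00011✓ 00100✓ 00110✓ 01011✓ 01100✓ 01111✓ 10001✓ 10011✓ 11000✓ 11011✓ 11100✓ 11101✓
Round 1: -0011✓ -1011✓ -1100 0-011✓ 0-100 001-0 01-11 1-011✓ 100-1 11-00 1110-
Round 2: --011
PIs = {--011, -1100, 0-100, 001-0, 01-11, 100-1, 11-00, 1110-}
Coverage chart:
  m3: --011 ←essential
  m12: -1100,0-100
  m15: 01-11 ←essential
  m17: 100-1 ←essential
  m19: --011,100-1
  m27: --011 ←essential
  m28: -1100,11-00,1110-
  m29: 1110- ←essential
Essential: --011, 01-11, 100-1, 1110-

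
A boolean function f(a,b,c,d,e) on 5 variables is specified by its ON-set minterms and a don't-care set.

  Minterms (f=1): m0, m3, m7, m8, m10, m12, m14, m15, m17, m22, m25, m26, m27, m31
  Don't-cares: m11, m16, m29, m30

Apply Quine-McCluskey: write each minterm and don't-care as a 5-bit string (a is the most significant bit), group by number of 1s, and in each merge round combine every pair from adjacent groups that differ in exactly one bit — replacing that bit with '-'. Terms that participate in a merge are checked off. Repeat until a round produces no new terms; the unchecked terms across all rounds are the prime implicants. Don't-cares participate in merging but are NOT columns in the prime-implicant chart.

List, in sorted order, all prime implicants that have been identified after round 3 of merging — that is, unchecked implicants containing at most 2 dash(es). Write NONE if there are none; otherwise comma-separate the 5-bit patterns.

-0000, 0--11, 0-000, 01--0, 1-001, 1-110, 1000-, 11--1

Round 0: 00000✓ 00011✓ 00111✓ 01000✓ 01010✓ 01011✓ 01100✓ 01110✓ 01111✓ 10000✓ 10001✓ 10110✓ 11001✓ 11010✓ 11011✓ 11101✓ 11110✓ 11111✓
Round 1: -0000 -1010✓ -1011✓ -1110✓ -1111✓ 0-000 0-011✓ 0-111✓ 00-11✓ 01-00✓ 01-10✓ 01-11✓ 010-0✓ 0101-✓ 011-0✓ 0111-✓ 1-001 1-110 1000- 11-01✓ 11-10✓ 11-11✓ 110-1✓ 1101-✓ 111-1✓ 1111-✓
Round 2: -1-10✓ -1-11✓ -101-✓ -111-✓ 0--11 01--0 01-1-✓ 11--1 11-1-✓
Round 3: -1-1-
PIs = {-0000, -1-1-, 0--11, 0-000, 01--0, 1-001, 1-110, 1000-, 11--1}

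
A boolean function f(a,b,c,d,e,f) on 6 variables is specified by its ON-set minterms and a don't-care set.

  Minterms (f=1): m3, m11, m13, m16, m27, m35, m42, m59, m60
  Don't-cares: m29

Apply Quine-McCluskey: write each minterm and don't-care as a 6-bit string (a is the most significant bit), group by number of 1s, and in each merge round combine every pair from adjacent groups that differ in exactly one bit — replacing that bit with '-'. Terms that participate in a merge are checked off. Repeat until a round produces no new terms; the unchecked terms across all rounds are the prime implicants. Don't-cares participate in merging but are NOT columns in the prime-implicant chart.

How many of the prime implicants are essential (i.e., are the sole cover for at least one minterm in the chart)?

size-2^0 implicants → 000011(✓)  001011(✓)  001101(✓)  010000  011011(✓)  011101(✓)  100011(✓)  101010  111011(✓)  111100
size-2^1 implicants → -00011  -11011  0-1011  0-1101  00-011
Unchecked terms (primes): -00011, -11011, 0-1011, 0-1101, 00-011, 010000, 101010, 111100
Minterm coverage:
  m3 ⊆ -00011,00-011
  m11 ⊆ 0-1011,00-011
  m13 ⊆ 0-1101 [E]
  m16 ⊆ 010000 [E]
  m27 ⊆ -11011,0-1011
  m35 ⊆ -00011 [E]
  m42 ⊆ 101010 [E]
  m59 ⊆ -11011 [E]
  m60 ⊆ 111100 [E]
E = {-00011, -11011, 0-1101, 010000, 101010, 111100}

6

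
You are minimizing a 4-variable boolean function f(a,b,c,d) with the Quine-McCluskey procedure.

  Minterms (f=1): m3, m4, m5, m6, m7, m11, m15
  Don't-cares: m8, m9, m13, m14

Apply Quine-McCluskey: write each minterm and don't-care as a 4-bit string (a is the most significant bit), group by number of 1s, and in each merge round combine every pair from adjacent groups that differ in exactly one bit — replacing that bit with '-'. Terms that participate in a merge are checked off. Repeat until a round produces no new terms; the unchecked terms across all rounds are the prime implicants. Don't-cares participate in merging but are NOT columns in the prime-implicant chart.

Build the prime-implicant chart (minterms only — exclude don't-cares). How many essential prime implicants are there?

Round 0: 0011✓ 0100✓ 0101✓ 0110✓ 0111✓ 1000✓ 1001✓ 1011✓ 1101✓ 1110✓ 1111✓
Round 1: -011✓ -101✓ -110✓ -111✓ 0-11✓ 01-0✓ 01-1✓ 010-✓ 011-✓ 1-01✓ 1-11✓ 10-1✓ 100- 11-1✓ 111-✓
Round 2: --11 -1-1 -11- 01-- 1--1
PIs = {--11, -1-1, -11-, 01--, 1--1, 100-}
Coverage chart:
  m3: --11 ←essential
  m4: 01-- ←essential
  m5: -1-1,01--
  m6: -11-,01--
  m7: --11,-1-1,-11-,01--
  m11: --11,1--1
  m15: --11,-1-1,-11-,1--1
Essential: --11, 01--

2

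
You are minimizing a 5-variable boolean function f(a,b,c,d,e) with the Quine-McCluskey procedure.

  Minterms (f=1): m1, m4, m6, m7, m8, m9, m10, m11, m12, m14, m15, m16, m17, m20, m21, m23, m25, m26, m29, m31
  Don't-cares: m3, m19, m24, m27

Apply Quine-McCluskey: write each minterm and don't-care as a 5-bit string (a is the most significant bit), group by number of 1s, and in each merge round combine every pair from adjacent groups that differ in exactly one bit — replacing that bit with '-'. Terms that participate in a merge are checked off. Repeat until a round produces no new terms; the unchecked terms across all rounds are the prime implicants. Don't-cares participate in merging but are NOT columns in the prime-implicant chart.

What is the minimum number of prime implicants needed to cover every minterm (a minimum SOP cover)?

Round 0: 00001✓ 00011✓ 00100✓ 00110✓ 00111✓ 01000✓ 01001✓ 01010✓ 01011✓ 01100✓ 01110✓ 01111✓ 10000✓ 10001✓ 10011✓ 10100✓ 10101✓ 10111✓ 11000✓ 11001✓ 11010✓ 11011✓ 11101✓ 11111✓
Round 1: -0001✓ -0011✓ -0100 -0111✓ -1000✓ -1001✓ -1010✓ -1011✓ -1111✓ 0-001✓ 0-011✓ 0-100✓ 0-110✓ 0-111✓ 00-11✓ 000-1✓ 001-0✓ 0011-✓ 01-00✓ 01-10✓ 01-11✓ 010-0✓ 010-1✓ 0100-✓ 0101-✓ 011-0✓ 0111-✓ 1-000✓ 1-001✓ 1-011✓ 1-101✓ 1-111✓ 10-00✓ 10-01✓ 10-11✓ 100-1✓ 1000-✓ 101-1✓ 1010-✓ 11-01✓ 11-11✓ 110-0✓ 110-1✓ 1100-✓ 1101-✓ 111-1✓
Round 2: --001✓ --011✓ --111✓ -0-11✓ -00-1✓ -1-11✓ -10-0✓ -10-1✓ -100-✓ -101-✓ 0--11✓ 0-0-1✓ 0-1-0 0-11- 01--0 01-1- 010--✓ 1--01✓ 1--11✓ 1-0-1✓ 1-00- 1-1-1✓ 10--1✓ 10-0- 11--1✓ 110--✓
Round 3: ---11 --0-1 -10-- 1---1
PIs = {---11, --0-1, -0100, -10--, 0-1-0, 0-11-, 01--0, 01-1-, 1---1, 1-00-, 10-0-}
Coverage chart:
  m1: --0-1 ←essential
  m4: -0100,0-1-0
  m6: 0-1-0,0-11-
  m7: ---11,0-11-
  m8: -10--,01--0
  m9: --0-1,-10--
  m10: -10--,01--0,01-1-
  m11: ---11,--0-1,-10--,01-1-
  m12: 0-1-0,01--0
  m14: 0-1-0,0-11-,01--0,01-1-
  m15: ---11,0-11-,01-1-
  m16: 1-00-,10-0-
  m17: --0-1,1---1,1-00-,10-0-
  m20: -0100,10-0-
  m21: 1---1,10-0-
  m23: ---11,1---1
  m25: --0-1,-10--,1---1,1-00-
  m26: -10-- ←essential
  m29: 1---1 ←essential
  m31: ---11,1---1
Essential: --0-1, -10--, 1---1
Petrick residual → ---11, 0-1-0, 10-0-
Min cover (6 terms): de + c'e + bc' + a'ce' + ae + ab'd'

6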